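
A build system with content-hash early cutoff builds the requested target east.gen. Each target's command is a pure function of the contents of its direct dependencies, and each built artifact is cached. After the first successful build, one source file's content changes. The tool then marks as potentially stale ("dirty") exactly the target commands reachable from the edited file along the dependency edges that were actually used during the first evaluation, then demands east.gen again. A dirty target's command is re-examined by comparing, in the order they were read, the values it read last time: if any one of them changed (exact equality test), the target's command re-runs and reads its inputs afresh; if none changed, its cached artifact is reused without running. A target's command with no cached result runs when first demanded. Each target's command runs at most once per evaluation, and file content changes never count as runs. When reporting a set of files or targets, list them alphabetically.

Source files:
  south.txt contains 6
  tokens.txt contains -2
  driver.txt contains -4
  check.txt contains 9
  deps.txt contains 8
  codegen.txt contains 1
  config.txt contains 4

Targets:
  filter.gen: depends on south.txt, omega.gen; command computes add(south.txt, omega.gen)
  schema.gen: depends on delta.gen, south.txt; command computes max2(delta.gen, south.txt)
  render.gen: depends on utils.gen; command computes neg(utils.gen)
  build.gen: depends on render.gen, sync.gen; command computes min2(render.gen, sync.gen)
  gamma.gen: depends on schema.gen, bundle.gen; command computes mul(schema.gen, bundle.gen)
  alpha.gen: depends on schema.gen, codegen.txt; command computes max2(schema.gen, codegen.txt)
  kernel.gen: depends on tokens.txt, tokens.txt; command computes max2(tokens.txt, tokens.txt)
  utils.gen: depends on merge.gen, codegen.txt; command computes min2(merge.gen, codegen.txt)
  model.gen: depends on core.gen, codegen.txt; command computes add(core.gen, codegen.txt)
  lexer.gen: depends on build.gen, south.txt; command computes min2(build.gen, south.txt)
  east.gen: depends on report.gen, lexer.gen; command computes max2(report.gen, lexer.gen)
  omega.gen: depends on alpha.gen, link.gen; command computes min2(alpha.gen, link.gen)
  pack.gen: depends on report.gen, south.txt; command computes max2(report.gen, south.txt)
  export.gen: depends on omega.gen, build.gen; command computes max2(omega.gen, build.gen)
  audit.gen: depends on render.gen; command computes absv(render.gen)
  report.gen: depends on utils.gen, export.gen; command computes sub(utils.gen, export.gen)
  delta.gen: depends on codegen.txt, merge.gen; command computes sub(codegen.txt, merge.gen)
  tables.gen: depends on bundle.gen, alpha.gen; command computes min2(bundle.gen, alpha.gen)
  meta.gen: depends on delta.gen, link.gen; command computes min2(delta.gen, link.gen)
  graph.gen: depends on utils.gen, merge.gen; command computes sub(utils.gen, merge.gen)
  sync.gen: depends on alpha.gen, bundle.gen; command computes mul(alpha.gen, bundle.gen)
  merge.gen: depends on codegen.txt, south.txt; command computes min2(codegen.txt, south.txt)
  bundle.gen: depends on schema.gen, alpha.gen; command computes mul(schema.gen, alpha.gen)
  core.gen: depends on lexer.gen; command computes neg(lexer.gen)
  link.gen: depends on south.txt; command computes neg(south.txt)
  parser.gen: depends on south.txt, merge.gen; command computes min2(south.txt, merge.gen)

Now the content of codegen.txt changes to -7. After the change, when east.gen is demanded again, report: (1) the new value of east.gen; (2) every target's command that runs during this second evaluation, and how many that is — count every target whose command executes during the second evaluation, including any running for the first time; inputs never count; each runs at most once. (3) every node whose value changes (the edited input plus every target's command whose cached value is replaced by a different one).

New value of east.gen: 6.
Target commands that run: alpha.gen, build.gen, delta.gen, east.gen, export.gen, lexer.gen, merge.gen, render.gen, report.gen, utils.gen — 10 in total.
Values that change: build.gen, codegen.txt, east.gen, export.gen, lexer.gen, merge.gen, render.gen, report.gen, utils.gen.
Key observation: the cutoff stops propagation at schema.gen — its inputs' values are unchanged, so it reuses its cache.

First evaluation (everything demanded from the output):
  link.gen = neg(6) = -6
  merge.gen = min2(1, 6) = 1
  delta.gen = sub(1, 1) = 0
  schema.gen = max2(0, 6) = 6
  alpha.gen = max2(6, 1) = 6
  bundle.gen = mul(6, 6) = 36
  omega.gen = min2(6, -6) = -6
  sync.gen = mul(6, 36) = 216
  utils.gen = min2(1, 1) = 1
  render.gen = neg(1) = -1
  build.gen = min2(-1, 216) = -1
  export.gen = max2(-6, -1) = -1
  lexer.gen = min2(-1, 6) = -1
  report.gen = sub(1, -1) = 2
  east.gen = max2(2, -1) = 2

Propagation after the edit:
  merge.gen: runs — codegen.txt 1->-7; result -7.
  delta.gen: runs — codegen.txt 1->-7; merge.gen 1->-7; result 0 (same value as before).
  schema.gen: checked — values it read are unchanged (delta.gen unchanged, south.txt unchanged); reused cached 6 without running.
  alpha.gen: runs — codegen.txt 1->-7; result 6 (same value as before).
  bundle.gen: checked — values it read are unchanged (schema.gen unchanged, alpha.gen unchanged); reused cached 36 without running.
  omega.gen: checked — values it read are unchanged (alpha.gen unchanged, link.gen unchanged); reused cached -6 without running.
  sync.gen: checked — values it read are unchanged (alpha.gen unchanged, bundle.gen unchanged); reused cached 216 without running.
  utils.gen: runs — merge.gen 1->-7; codegen.txt 1->-7; result -7.
  render.gen: runs — utils.gen 1->-7; result 7.
  build.gen: runs — render.gen -1->7; result 7.
  export.gen: runs — build.gen -1->7; result 7.
  lexer.gen: runs — build.gen -1->7; result 6.
  report.gen: runs — utils.gen 1->-7; export.gen -1->7; result -14.
  east.gen: runs — report.gen 2->-14; lexer.gen -1->6; result 6.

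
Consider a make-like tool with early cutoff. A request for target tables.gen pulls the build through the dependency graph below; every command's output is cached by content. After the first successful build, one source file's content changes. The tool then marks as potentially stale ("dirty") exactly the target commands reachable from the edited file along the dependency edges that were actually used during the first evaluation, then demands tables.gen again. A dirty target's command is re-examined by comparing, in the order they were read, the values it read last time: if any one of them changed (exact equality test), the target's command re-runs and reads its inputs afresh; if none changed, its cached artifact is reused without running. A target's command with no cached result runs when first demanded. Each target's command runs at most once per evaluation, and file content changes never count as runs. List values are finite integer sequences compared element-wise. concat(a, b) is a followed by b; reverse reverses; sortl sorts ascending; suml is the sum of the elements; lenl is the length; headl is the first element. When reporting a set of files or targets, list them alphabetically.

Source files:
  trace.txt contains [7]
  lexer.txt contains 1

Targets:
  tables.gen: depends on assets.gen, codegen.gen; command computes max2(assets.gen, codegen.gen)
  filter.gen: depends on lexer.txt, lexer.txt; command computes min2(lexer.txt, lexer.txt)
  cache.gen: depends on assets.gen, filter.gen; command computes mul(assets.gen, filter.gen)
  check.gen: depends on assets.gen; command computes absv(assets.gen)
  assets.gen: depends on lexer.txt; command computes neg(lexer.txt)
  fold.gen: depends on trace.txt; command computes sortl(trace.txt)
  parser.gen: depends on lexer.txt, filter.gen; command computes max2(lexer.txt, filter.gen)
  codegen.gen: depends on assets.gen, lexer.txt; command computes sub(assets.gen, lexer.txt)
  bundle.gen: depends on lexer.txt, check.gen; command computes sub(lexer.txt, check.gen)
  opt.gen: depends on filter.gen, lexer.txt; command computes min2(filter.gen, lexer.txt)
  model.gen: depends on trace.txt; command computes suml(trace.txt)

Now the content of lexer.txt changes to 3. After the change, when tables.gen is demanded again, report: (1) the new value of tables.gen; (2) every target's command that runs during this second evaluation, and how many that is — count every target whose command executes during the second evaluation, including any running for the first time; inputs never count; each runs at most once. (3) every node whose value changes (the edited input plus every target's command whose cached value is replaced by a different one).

Demanding tables.gen again yields -3.
3 target commands run: assets.gen, codegen.gen, tables.gen.
The nodes whose values change: assets.gen, codegen.gen, lexer.txt, tables.gen.

First demand of the output computes:
  assets.gen = neg(1) = -1
  codegen.gen = sub(-1, 1) = -2
  tables.gen = max2(-1, -2) = -1

After the edit, cleaning proceeds:
  assets.gen: a read changed (lexer.txt 1->3) — executes, giving -3.
  codegen.gen: a read changed (assets.gen -1->-3; lexer.txt 1->3) — executes, giving -6.
  tables.gen: a read changed (assets.gen -1->-3; codegen.gen -2->-6) — executes, giving -3.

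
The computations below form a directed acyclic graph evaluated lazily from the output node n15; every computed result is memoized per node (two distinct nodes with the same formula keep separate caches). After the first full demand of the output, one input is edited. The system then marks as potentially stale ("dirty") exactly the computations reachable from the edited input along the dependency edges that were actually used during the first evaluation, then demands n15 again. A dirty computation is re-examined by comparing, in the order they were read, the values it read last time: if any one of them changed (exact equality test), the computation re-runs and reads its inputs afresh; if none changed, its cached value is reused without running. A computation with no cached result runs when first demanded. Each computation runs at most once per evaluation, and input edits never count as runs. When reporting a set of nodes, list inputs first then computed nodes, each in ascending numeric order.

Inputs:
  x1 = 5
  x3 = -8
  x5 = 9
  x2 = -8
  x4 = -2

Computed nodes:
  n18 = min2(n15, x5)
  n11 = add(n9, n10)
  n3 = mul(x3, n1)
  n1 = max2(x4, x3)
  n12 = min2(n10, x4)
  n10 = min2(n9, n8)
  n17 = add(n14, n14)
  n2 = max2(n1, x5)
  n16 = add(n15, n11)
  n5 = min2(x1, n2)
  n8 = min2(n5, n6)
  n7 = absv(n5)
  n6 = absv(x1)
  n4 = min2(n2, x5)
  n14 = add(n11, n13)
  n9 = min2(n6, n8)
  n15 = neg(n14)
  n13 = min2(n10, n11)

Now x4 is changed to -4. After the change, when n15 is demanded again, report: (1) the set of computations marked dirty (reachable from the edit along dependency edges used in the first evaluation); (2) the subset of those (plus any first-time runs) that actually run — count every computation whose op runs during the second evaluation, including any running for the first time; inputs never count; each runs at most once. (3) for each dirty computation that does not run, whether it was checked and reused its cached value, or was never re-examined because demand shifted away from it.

First demand of the output computes:
  n1 = max2(-2, -8) = -2
  n2 = max2(-2, 9) = 9
  n5 = min2(5, 9) = 5
  n6 = absv(5) = 5
  n8 = min2(5, 5) = 5
  n9 = min2(5, 5) = 5
  n10 = min2(5, 5) = 5
  n11 = add(5, 5) = 10
  n13 = min2(5, 10) = 5
  n14 = add(10, 5) = 15
  n15 = neg(15) = -15

After the edit, cleaning proceeds:
  n1: a read changed (x4 -2->-4) — executes, giving -4.
  n2: a read changed (n1 -2->-4) — executes, giving 9 — identical to its old value.
  n5: dirty, but its reads are unchanged (x1 unchanged, n2 unchanged); cached 5 stands.
  n8: dirty, but its reads are unchanged (n5 unchanged, n6 unchanged); cached 5 stands.
  n9: dirty, but its reads are unchanged (n6 unchanged, n8 unchanged); cached 5 stands.
  n10: dirty, but its reads are unchanged (n9 unchanged, n8 unchanged); cached 5 stands.
  n11: dirty, but its reads are unchanged (n9 unchanged, n10 unchanged); cached 10 stands.
  n13: dirty, but its reads are unchanged (n10 unchanged, n11 unchanged); cached 5 stands.
  n14: dirty, but its reads are unchanged (n11 unchanged, n13 unchanged); cached 15 stands.
  n15: dirty, but its reads are unchanged (n14 unchanged); cached -15 stands.

Note the absorption at n2: it re-runs yet its value is the same, leaving the output's value untouched.

The edit dirties: n1, n2, n5, n8, n9, n10, n11, n13, n14, n15.
2 computations run: n1, n2.
Cache hits after checking: n5, n8, n9, n10, n11, n13, n14, n15.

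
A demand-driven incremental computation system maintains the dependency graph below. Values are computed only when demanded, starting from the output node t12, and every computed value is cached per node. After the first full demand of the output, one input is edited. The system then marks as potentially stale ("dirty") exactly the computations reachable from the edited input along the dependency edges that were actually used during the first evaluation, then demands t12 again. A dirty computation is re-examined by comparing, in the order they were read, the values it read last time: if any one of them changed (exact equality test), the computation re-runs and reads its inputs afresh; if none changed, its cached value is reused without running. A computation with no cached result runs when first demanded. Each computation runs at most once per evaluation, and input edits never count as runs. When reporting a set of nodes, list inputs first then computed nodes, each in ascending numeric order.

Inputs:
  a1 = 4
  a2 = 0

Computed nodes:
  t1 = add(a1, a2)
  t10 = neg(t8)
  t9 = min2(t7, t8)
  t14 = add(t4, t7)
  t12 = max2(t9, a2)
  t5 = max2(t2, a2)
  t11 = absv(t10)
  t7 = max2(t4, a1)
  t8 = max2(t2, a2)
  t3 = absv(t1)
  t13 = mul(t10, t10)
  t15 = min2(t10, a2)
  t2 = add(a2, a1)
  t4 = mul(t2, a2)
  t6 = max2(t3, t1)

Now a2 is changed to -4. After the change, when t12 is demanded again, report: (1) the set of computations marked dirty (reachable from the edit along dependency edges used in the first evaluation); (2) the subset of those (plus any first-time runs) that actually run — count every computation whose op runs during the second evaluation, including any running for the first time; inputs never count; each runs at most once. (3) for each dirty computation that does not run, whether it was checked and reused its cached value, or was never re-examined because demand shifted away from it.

First evaluation (everything demanded from the output):
  t2 = add(0, 4) = 4
  t4 = mul(4, 0) = 0
  t7 = max2(0, 4) = 4
  t8 = max2(4, 0) = 4
  t9 = min2(4, 4) = 4
  t12 = max2(4, 0) = 4

Propagation after the edit:
  t2: runs — a2 0->-4; result 0.
  t4: runs — t2 4->0; a2 0->-4; result 0 (same value as before).
  t7: checked — values it read are unchanged (t4 unchanged, a1 unchanged); reused cached 4 without running.
  t8: runs — t2 4->0; a2 0->-4; result 0.
  t9: runs — t8 4->0; result 0.
  t12: runs — t9 4->0; a2 0->-4; result 0.

Key observation: the cutoff stops propagation at t7 — its inputs' values are unchanged, so it reuses its cache.

Marked dirty: t2, t4, t7, t8, t9, t12.
Computations that run: t2, t4, t8, t9, t12 — 5 in total.
Checked but reused from cache: t7.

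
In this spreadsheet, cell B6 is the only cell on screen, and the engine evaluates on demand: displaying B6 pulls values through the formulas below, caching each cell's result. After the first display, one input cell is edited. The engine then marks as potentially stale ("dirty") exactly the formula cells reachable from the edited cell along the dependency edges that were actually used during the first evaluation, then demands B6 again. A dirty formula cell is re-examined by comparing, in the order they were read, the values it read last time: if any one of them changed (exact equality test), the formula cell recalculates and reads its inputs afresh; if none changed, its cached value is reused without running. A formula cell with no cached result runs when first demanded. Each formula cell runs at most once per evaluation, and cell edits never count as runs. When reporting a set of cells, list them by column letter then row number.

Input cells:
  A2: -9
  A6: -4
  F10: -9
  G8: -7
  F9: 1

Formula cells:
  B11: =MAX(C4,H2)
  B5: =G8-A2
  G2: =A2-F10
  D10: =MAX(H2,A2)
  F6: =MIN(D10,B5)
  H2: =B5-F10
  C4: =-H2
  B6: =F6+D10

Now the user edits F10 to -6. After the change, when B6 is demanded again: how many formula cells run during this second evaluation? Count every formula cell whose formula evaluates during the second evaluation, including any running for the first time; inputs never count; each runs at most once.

Run set: B6, D10, F6, H2 (4 run).

Initial pass — values computed on the first demand:
  B5 = -7 - -9 = 2
  H2 = 2 - -9 = 11
  D10 = MAX(11, -9) = 11
  F6 = MIN(11, 2) = 2
  B6 = 2 + 11 = 13

Second demand — change propagation:
  H2: re-runs because F10 -9->-6; new result 8.
  D10: re-runs because H2 11->8; new result 8.
  F6: re-runs because D10 11->8; new result 2 (unchanged).
  B6: re-runs because D10 11->8; new result 10.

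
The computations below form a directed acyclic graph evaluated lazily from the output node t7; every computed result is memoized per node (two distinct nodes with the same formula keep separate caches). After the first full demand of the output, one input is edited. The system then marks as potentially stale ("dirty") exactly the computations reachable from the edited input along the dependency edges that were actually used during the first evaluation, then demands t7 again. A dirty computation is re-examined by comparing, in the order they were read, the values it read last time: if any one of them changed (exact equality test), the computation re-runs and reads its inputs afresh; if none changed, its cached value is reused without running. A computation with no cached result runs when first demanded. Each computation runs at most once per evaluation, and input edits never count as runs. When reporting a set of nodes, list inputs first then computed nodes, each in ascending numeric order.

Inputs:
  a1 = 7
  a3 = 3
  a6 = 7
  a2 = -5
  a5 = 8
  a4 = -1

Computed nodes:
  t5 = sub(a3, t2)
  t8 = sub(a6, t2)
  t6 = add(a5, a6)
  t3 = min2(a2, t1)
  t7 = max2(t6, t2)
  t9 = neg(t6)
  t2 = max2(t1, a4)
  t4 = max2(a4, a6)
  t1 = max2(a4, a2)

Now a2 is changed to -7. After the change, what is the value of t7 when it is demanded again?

Demanding t7 again yields 15.
Note the absorption at t1: it re-runs yet its value is the same, leaving the output's value untouched.

First demand of the output computes:
  t1 = max2(-1, -5) = -1
  t2 = max2(-1, -1) = -1
  t6 = add(8, 7) = 15
  t7 = max2(15, -1) = 15

After the edit, cleaning proceeds:
  t1: a read changed (a2 -5->-7) — executes, giving -1 — identical to its old value.
  t2: dirty, but its reads are unchanged (t1 unchanged, a4 unchanged); cached -1 stands.
  t7: dirty, but its reads are unchanged (t6 unchanged, t2 unchanged); cached 15 stands.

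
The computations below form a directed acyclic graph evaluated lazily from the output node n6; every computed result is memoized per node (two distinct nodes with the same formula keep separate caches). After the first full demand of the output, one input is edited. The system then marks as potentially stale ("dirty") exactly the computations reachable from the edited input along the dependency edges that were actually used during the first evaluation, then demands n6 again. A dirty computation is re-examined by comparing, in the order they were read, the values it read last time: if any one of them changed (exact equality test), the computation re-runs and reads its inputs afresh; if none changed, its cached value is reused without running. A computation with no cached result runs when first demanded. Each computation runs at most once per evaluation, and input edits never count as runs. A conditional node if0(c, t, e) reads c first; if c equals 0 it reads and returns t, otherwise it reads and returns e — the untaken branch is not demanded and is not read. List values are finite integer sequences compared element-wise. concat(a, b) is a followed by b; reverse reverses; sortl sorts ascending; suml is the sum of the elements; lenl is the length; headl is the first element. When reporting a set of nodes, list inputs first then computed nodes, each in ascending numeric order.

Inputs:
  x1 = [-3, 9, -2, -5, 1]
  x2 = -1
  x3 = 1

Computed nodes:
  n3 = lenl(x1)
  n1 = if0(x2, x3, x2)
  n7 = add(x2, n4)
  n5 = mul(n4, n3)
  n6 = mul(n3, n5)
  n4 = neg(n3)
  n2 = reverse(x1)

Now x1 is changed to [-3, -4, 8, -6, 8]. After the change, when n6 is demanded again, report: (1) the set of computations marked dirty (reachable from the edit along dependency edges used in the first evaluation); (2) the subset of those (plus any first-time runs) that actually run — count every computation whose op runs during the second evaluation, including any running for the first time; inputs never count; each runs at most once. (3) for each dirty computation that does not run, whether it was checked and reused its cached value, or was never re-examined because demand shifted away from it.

The edit dirties: n3, n4, n5, n6.
1 computations run: n3.
Cache hits after checking: n4, n5, n6.
Note the absorption at n3: it re-runs yet its value is the same, leaving the output's value untouched.

First demand of the output computes:
  n3 = lenl([-3, 9, -2, -5, 1]) = 5
  n4 = neg(5) = -5
  n5 = mul(-5, 5) = -25
  n6 = mul(5, -25) = -125

After the edit, cleaning proceeds:
  n3: a read changed (x1 [-3, 9, -2, -5, 1]->[-3, -4, 8, -6, 8]) — executes, giving 5 — identical to its old value.
  n4: dirty, but its reads are unchanged (n3 unchanged); cached -5 stands.
  n5: dirty, but its reads are unchanged (n4 unchanged, n3 unchanged); cached -25 stands.
  n6: dirty, but its reads are unchanged (n3 unchanged, n5 unchanged); cached -125 stands.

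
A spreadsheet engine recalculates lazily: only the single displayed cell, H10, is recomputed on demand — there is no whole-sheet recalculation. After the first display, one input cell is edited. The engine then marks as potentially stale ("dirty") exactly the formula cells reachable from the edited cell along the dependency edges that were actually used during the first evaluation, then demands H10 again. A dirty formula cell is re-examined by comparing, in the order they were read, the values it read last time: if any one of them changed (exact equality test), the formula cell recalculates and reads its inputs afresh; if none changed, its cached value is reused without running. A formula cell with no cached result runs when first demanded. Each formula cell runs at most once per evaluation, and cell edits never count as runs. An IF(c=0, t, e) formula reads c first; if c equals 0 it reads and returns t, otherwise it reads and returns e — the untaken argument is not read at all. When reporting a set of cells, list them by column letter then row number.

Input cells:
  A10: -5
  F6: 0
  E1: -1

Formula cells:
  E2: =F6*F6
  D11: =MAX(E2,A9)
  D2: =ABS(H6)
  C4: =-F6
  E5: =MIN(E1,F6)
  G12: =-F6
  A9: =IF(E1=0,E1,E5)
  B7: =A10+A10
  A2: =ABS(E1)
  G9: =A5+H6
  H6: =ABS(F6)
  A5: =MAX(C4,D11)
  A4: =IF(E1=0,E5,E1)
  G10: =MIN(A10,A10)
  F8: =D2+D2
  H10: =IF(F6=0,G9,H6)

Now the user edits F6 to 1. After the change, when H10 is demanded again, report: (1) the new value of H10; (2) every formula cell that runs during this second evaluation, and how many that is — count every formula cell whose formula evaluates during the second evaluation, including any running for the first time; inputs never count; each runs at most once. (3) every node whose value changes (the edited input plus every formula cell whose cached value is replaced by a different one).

First evaluation (everything demanded from the output):
  C4 = -(0) = 0
  E2 = 0 * 0 = 0
  E5 = MIN(-1, 0) = -1
  A9 = IF(E1=0: E1=-1 -> else branch E5) = -1
  D11 = MAX(0, -1) = 0
  A5 = MAX(0, 0) = 0
  H6 = ABS(0) = 0
  G9 = 0 + 0 = 0
  H10 = IF(F6=0: F6=0 -> then branch G9) = 0

Propagation after the edit:
  C4: marked dirty but never re-examined — demand shifted away from it.
  E2: marked dirty but never re-examined — demand shifted away from it.
  E5: marked dirty but never re-examined — demand shifted away from it.
  A9: marked dirty but never re-examined — demand shifted away from it.
  D11: marked dirty but never re-examined — demand shifted away from it.
  A5: marked dirty but never re-examined — demand shifted away from it.
  H6: runs — F6 0->1; result 1.
  G9: marked dirty but never re-examined — demand shifted away from it.
  H10: runs — F6 0->1; result 1.

Key observation: a condition flipped, so demand moved to the other branch — A5, A9, C4, D11, E2, E5, G9 are never re-examined.

New value of H10: 1.
Formula cells that run: H6, H10 — 2 in total.
Values that change: F6, H6, H10.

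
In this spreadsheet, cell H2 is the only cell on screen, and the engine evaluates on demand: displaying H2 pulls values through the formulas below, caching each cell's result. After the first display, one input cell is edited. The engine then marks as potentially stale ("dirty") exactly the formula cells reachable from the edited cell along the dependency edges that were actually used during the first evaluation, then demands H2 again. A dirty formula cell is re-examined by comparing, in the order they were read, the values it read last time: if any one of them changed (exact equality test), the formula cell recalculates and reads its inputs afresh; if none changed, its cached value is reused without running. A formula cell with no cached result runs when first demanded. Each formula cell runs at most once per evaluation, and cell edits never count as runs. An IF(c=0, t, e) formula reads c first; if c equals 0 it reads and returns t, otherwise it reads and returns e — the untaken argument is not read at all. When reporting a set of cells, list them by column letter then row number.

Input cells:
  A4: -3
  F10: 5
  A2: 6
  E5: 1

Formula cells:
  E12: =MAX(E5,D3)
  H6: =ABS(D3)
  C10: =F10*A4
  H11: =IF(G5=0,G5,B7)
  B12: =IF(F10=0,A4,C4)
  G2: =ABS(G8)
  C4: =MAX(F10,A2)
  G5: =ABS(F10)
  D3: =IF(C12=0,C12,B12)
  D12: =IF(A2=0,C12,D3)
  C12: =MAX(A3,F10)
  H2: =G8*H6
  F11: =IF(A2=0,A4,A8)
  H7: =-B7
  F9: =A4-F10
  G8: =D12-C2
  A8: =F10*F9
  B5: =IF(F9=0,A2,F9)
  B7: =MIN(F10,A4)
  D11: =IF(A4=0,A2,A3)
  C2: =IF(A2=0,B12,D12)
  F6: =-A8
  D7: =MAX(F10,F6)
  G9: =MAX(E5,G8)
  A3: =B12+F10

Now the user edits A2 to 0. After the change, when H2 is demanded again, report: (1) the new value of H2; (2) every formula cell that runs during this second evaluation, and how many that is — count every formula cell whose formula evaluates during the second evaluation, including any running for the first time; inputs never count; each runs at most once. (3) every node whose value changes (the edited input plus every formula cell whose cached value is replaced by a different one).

H2 now evaluates to 25.
Run set: A3, B12, C2, C4, C12, D3, D12, G8, H2, H6 (10 run).
Changed values: A2, A3, B12, C2, C4, C12, D3, D12, G8, H2, H6.

Initial pass — values computed on the first demand:
  C4 = MAX(5, 6) = 6
  B12 = IF(F10=0: F10=5 -> else branch C4) = 6
  A3 = 6 + 5 = 11
  C12 = MAX(11, 5) = 11
  D3 = IF(C12=0: C12=11 -> else branch B12) = 6
  D12 = IF(A2=0: A2=6 -> else branch D3) = 6
  C2 = IF(A2=0: A2=6 -> else branch D12) = 6
  G8 = 6 - 6 = 0
  H6 = ABS(6) = 6
  H2 = 0 * 6 = 0

Second demand — change propagation:
  C4: re-runs because A2 6->0; new result 5.
  B12: re-runs because C4 6->5; new result 5.
  A3: re-runs because B12 6->5; new result 10.
  C12: re-runs because A3 11->10; new result 10.
  D3: re-runs because C12 11->10; B12 6->5; new result 5.
  D12: re-runs because A2 6->0; D3 6->5; new result 10.
  C2: re-runs because A2 6->0; D12 6->10; new result 5.
  G8: re-runs because D12 6->10; C2 6->5; new result 5.
  H6: re-runs because D3 6->5; new result 5.
  H2: re-runs because G8 0->5; H6 6->5; new result 25.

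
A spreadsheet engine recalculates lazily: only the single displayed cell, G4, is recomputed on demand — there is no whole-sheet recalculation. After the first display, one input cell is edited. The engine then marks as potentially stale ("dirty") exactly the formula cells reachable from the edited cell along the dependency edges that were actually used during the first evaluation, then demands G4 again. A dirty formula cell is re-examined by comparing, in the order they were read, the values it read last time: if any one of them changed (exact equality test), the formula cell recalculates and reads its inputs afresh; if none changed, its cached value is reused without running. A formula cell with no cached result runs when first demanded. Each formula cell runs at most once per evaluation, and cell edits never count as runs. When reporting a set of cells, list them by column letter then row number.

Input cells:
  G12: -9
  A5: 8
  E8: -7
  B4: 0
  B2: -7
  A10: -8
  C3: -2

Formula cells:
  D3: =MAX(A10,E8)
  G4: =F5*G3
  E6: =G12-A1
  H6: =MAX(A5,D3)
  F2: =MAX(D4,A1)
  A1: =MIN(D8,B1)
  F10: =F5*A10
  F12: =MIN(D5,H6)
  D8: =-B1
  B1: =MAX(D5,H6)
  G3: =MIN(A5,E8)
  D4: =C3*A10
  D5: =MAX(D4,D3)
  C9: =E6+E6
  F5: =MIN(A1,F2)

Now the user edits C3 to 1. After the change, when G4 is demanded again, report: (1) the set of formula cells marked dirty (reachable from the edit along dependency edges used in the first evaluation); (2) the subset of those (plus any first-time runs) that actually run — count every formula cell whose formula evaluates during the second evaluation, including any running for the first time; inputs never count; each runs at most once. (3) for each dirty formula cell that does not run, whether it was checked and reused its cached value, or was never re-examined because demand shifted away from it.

Marked dirty: A1, B1, D4, D5, D8, F2, F5, G4.
Formula cells that run: A1, B1, D4, D5, D8, F2, F5, G4 — 8 in total.
Every dirty formula cell ran.

First evaluation (everything demanded from the output):
  D3 = MAX(-8, -7) = -7
  D4 = -2 * -8 = 16
  D5 = MAX(16, -7) = 16
  G3 = MIN(8, -7) = -7
  H6 = MAX(8, -7) = 8
  B1 = MAX(16, 8) = 16
  D8 = -(16) = -16
  A1 = MIN(-16, 16) = -16
  F2 = MAX(16, -16) = 16
  F5 = MIN(-16, 16) = -16
  G4 = -16 * -7 = 112

Propagation after the edit:
  D4: runs — C3 -2->1; result -8.
  D5: runs — D4 16->-8; result -7.
  B1: runs — D5 16->-7; result 8.
  D8: runs — B1 16->8; result -8.
  A1: runs — D8 -16->-8; B1 16->8; result -8.
  F2: runs — D4 16->-8; A1 -16->-8; result -8.
  F5: runs — A1 -16->-8; F2 16->-8; result -8.
  G4: runs — F5 -16->-8; result 56.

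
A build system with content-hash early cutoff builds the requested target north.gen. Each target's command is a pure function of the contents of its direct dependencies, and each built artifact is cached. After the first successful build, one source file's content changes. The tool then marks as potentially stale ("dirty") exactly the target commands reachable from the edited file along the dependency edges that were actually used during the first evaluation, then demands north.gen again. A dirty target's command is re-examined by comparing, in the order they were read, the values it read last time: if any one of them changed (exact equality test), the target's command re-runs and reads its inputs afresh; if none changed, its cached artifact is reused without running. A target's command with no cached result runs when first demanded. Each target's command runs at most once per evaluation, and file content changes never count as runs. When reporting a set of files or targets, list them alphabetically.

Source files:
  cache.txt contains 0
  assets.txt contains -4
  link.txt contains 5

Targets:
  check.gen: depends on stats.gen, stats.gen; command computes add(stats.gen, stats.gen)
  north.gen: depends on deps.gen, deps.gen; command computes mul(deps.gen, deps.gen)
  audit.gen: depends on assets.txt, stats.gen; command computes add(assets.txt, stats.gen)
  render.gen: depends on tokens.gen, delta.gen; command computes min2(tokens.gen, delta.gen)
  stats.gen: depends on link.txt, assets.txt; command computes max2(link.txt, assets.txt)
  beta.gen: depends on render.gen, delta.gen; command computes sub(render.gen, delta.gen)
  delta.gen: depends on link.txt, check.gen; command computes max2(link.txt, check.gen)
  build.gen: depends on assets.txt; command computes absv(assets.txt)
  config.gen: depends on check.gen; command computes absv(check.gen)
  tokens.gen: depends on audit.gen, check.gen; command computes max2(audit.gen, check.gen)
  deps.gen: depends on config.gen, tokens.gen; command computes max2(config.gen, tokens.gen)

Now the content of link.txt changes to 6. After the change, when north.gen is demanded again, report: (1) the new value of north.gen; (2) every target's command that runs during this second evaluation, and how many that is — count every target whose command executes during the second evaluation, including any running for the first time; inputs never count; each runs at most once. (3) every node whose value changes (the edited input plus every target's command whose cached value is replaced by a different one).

New value of north.gen: 144.
Target commands that run: audit.gen, check.gen, config.gen, deps.gen, north.gen, stats.gen, tokens.gen — 7 in total.
Values that change: audit.gen, check.gen, config.gen, deps.gen, link.txt, north.gen, stats.gen, tokens.gen.

First evaluation (everything demanded from the output):
  stats.gen = max2(5, -4) = 5
  audit.gen = add(-4, 5) = 1
  check.gen = add(5, 5) = 10
  config.gen = absv(10) = 10
  tokens.gen = max2(1, 10) = 10
  deps.gen = max2(10, 10) = 10
  north.gen = mul(10, 10) = 100

Propagation after the edit:
  stats.gen: runs — link.txt 5->6; result 6.
  audit.gen: runs — stats.gen 5->6; result 2.
  check.gen: runs — stats.gen 5->6; stats.gen 5->6; result 12.
  config.gen: runs — check.gen 10->12; result 12.
  tokens.gen: runs — audit.gen 1->2; check.gen 10->12; result 12.
  deps.gen: runs — config.gen 10->12; tokens.gen 10->12; result 12.
  north.gen: runs — deps.gen 10->12; deps.gen 10->12; result 144.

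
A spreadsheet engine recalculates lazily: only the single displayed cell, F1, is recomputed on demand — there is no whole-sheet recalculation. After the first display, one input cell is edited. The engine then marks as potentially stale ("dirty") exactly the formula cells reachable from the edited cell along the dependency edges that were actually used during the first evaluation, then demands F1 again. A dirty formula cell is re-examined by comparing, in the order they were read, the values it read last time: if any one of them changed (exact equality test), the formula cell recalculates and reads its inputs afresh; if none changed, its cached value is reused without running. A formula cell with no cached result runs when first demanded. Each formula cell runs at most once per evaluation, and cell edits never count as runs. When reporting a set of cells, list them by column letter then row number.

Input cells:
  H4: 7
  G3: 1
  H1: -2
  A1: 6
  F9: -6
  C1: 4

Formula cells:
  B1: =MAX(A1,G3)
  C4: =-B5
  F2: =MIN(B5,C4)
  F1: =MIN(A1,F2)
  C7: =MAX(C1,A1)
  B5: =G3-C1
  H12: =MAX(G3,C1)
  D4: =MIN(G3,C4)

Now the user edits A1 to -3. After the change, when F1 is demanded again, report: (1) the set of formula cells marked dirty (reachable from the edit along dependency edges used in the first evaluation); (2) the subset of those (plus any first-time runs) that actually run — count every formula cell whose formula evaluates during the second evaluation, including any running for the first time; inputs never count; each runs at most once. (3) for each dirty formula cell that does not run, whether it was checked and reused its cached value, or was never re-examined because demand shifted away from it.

Marked dirty: F1.
Formula cells that run: F1 — 1 in total.
Every dirty formula cell ran.

First evaluation (everything demanded from the output):
  B5 = 1 - 4 = -3
  C4 = -(-3) = 3
  F2 = MIN(-3, 3) = -3
  F1 = MIN(6, -3) = -3

Propagation after the edit:
  F1: runs — A1 6->-3; result -3 (same value as before).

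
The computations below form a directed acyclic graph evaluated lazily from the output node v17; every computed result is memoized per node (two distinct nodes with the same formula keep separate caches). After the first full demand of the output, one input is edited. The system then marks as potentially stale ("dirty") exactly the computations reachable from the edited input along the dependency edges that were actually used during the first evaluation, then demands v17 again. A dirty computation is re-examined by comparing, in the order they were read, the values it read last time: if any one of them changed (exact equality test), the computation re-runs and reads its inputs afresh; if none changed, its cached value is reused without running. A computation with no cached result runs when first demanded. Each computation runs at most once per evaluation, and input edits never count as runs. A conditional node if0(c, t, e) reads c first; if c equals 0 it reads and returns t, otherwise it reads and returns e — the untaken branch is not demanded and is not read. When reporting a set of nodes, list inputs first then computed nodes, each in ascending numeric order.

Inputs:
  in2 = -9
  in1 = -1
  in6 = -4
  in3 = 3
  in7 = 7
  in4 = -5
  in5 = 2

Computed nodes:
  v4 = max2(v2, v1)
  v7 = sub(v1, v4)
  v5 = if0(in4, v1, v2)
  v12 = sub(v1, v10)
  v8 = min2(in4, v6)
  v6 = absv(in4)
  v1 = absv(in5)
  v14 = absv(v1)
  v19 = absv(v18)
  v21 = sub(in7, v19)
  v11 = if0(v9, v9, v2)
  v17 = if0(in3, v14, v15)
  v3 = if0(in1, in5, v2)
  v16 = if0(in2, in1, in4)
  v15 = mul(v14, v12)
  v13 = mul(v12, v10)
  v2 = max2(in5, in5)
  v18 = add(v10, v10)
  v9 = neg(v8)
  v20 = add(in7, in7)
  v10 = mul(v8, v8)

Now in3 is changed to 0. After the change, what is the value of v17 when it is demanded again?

First demand of the output computes:
  v1 = absv(2) = 2
  v6 = absv(-5) = 5
  v8 = min2(-5, 5) = -5
  v10 = mul(-5, -5) = 25
  v12 = sub(2, 25) = -23
  v14 = absv(2) = 2
  v15 = mul(2, -23) = -46
  v17 = if0(in3=3 -> else branch v15) = -46

After the edit, cleaning proceeds:
  v17: a read changed (in3 3->0) — executes, giving 2.

Demanding v17 again yields 2.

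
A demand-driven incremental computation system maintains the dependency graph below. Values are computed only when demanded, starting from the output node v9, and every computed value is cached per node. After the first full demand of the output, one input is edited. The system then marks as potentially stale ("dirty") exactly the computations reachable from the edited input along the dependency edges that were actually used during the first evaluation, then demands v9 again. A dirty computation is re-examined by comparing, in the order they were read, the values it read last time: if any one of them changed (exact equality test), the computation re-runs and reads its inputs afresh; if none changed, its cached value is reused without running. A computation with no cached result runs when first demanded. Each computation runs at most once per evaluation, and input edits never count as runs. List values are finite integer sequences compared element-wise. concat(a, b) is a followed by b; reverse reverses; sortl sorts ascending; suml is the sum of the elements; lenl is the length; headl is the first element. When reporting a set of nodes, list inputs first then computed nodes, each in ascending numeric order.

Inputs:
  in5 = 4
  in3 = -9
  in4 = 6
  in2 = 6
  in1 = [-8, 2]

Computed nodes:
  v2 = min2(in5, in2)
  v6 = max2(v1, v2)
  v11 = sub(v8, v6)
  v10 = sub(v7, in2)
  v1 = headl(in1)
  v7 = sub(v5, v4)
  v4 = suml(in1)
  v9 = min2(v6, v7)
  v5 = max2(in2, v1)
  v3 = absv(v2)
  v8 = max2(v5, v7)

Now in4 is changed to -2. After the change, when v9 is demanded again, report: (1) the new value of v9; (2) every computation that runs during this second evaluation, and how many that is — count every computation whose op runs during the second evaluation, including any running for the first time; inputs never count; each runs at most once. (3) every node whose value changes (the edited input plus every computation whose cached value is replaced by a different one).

New value of v9: 4.
Computations that run: none — 0 in total.
Values that change: in4.
Key observation: in4 is never demanded by the output, so the edit triggers no recomputation at all.

First evaluation (everything demanded from the output):
  v1 = headl([-8, 2]) = -8
  v2 = min2(4, 6) = 4
  v4 = suml([-8, 2]) = -6
  v5 = max2(6, -8) = 6
  v6 = max2(-8, 4) = 4
  v7 = sub(6, -6) = 12
  v9 = min2(4, 12) = 4

Propagation after the edit:
  in4 feeds no computation that the output demands — nothing is marked dirty and nothing runs.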